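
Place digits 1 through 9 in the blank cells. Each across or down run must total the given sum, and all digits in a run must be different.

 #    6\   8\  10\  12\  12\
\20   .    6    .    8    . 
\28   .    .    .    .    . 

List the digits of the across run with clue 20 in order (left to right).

Given what's placed, R1C5 must be 3 to fit the 20 across and 12 down.
R2C2 = 8 − 6 = 2 completes the 8 down.
R2C4 = 12 − 8 = 4 completes the 12 down.
R2C5 = 12 − 3 = 9 completes the 12 down.
Given what's placed, R2C1 must be 5 to fit the 28 across and 6 down.
R2C3 = 28 − 20 = 8 completes the 28 across.
R1C1 = 6 − 5 = 1 completes the 6 down.
R1C3 = 20 − 18 = 2 completes the 20 across.

1 6 2 8 3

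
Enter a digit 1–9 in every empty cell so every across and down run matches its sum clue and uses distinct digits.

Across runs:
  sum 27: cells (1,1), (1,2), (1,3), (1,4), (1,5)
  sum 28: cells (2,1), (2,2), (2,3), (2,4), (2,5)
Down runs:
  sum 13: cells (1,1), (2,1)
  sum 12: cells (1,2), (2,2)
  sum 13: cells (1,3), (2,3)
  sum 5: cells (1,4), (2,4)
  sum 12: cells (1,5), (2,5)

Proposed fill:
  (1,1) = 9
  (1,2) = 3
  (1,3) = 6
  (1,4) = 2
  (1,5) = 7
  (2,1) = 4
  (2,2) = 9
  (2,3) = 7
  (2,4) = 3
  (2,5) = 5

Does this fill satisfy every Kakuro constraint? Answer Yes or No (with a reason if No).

Across: 9+3+6+2+7=27; 4+9+7+3+5=28. Down: 9+4=13; 3+9=12; 6+7=13; 2+3=5; 7+5=12. No digit repeats within any run.

Yes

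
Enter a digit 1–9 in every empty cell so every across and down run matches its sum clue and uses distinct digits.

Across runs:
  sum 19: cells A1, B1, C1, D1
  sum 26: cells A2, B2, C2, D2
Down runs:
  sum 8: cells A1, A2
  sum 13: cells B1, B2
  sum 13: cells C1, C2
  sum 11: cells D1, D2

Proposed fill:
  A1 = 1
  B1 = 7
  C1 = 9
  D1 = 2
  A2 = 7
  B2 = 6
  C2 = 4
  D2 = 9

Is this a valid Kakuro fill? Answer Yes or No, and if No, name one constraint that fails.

Yes

Across: 1+7+9+2=19; 7+6+4+9=26. Down: 1+7=8; 7+6=13; 9+4=13; 2+9=11. No digit repeats within any run.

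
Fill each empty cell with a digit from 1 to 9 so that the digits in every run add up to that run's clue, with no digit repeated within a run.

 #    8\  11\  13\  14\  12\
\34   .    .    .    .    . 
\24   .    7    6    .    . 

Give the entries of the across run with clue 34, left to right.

6, 4, 7, 9, 8

34 in 5 cells must be {4,6,7,8,9}.
R1C2 = 11 − 7 = 4 completes the 11 down.
R1C3 = 13 − 6 = 7 completes the 13 down.
Given what's placed, R1C1 must be 6 to fit the 34 across and 8 down.
R2C1 = 8 − 6 = 2 completes the 8 down.
Nothing is forced directly, so branch on R2C4, whose candidates are 5 or 8. If R2C4 = 8: then R1C4 would have to be in {8,9} for the 34 across but in {6} for the 14 down — contradiction. So R2C4 = 5.
R1C4 = 14 − 5 = 9 completes the 14 down.
R1C5 = 34 − 26 = 8 completes the 34 across.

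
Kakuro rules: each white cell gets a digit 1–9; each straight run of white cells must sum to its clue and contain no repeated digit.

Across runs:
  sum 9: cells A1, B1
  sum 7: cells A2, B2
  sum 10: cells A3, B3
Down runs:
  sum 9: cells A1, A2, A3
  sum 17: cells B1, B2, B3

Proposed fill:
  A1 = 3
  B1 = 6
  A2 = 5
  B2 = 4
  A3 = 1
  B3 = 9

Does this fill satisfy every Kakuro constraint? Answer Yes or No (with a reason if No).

No — the across run A2–B2 sums to 9, not 7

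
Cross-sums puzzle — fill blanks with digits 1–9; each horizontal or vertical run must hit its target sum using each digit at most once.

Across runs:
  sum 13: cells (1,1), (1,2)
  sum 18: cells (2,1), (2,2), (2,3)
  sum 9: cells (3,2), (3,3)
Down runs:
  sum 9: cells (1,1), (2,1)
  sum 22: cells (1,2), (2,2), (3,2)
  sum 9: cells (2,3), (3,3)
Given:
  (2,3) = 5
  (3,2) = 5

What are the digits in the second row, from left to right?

4, 9, 5

(2,2) = 9: the only remaining digit allowed by both the 18 across and the 22 down.
(3,3) = 9 − 5 = 4 completes the 9 across.
(1,2) = 22 − 14 = 8 completes the 22 down.
(2,1) = 18 − 14 = 4 completes the 18 across.
(1,1) = 13 − 8 = 5 completes the 13 across.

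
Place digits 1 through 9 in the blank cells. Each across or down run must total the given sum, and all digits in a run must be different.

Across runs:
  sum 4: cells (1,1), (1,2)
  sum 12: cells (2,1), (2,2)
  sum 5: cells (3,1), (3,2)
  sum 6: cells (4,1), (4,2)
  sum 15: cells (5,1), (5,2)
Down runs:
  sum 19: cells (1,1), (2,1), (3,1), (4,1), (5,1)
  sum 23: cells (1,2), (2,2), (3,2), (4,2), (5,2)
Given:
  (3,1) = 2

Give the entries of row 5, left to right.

9 6

4 in 2 cells must be {1,3}.
(3,2) = 5 − 2 = 3 completes the 5 across.
(1,2) = 1: the only remaining digit allowed by both the 4 across and the 23 down.
(1,1) = 4 − 1 = 3 completes the 4 across.
No cell is forced outright now. (4,2) can only be 2 or 4 or 5 (the digits allowed by both its 6 across and its 23 down). If (4,2) = 2: that forces (4,1) = 4, (5,1) = 9, after which (5,2) would have to be in {6} for the 15 across but in {8,9} for the 23 down — contradiction. If (4,2) = 4: then (4,1) would have to be in {2} for the 6 across but in {1,4,5,6,7,8,9} for the 19 down — contradiction. So (4,2) = 5.
(2,2) = 8: the only remaining digit allowed by both the 12 across and the 23 down.
(4,1) = 6 − 5 = 1 completes the 6 across.
(5,2) = 23 − 17 = 6 completes the 23 down.
(2,1) = 12 − 8 = 4 completes the 12 across.
(5,1) = 15 − 6 = 9 completes the 15 across.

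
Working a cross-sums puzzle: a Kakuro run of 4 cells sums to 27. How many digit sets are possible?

4 distinct digits from 1–9 sum between 10 and 30.
Enumerating: {3,7,8,9}, {4,6,8,9}, {5,6,7,9}.

3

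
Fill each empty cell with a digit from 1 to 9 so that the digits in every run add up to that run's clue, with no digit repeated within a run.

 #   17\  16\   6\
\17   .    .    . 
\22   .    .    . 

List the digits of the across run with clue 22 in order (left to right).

17 in 2 cells must be {8,9}; 16 in 2 cells must be {7,9}.
The 22 across and the 6 down share only 5, so R2C3 = 5.
R1C3 = 6 − 5 = 1 completes the 6 down.
Given what's placed, R2C2 must be 9 to fit the 22 across and 16 down.
R1C1 = 9: the only remaining digit allowed by both the 17 across and the 17 down.
R1C2 = 17 − 10 = 7 completes the 17 across.
R2C1 = 22 − 14 = 8 completes the 22 across.

8 9 5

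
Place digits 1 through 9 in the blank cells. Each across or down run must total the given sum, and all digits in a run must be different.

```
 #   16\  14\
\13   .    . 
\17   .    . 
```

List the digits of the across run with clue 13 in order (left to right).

17 in 2 cells must be {8,9}; 16 in 2 cells must be {7,9}.
The 17 across and the 16 down share only 9, so R2C1 = 9.
R2C2 = 17 − 9 = 8 completes the 17 across.
R1C1 = 16 − 9 = 7 completes the 16 down.
R1C2 = 13 − 7 = 6 completes the 13 across.

7, 6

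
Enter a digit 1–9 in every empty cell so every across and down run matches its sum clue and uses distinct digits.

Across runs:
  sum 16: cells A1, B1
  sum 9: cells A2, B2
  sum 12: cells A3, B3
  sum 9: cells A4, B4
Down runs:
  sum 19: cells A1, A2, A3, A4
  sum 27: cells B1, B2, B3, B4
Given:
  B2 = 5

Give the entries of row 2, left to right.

4 5

16 in 2 cells must be {7,9}.
A2 = 9 − 5 = 4 completes the 9 across.
No cell is forced outright now. B4 can only be 6 or 7 (the digits allowed by both its 9 across and its 27 down). If B4 = 7: that forces B1 = 9, after which B3 would have to be in {3,4,5,7,8,9} for the 12 across but in {6} for the 27 down — contradiction. So B4 = 6.
A4 = 9 − 6 = 3 completes the 9 across.
Given what's placed, A1 must be 7 to fit the 16 across and 19 down.
B1 = 16 − 7 = 9 completes the 16 across.
A3 = 19 − 14 = 5 completes the 19 down.
B3 = 12 − 5 = 7 completes the 12 across.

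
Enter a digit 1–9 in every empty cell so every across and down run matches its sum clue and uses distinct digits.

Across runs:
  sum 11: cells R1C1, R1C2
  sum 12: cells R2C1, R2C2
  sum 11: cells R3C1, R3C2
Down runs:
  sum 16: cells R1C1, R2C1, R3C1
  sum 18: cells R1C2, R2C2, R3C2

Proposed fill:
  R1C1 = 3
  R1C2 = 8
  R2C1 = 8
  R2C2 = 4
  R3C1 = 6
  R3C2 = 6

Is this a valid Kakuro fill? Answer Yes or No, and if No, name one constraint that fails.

No — the across run R3C1–R3C2 sums to 12, not 11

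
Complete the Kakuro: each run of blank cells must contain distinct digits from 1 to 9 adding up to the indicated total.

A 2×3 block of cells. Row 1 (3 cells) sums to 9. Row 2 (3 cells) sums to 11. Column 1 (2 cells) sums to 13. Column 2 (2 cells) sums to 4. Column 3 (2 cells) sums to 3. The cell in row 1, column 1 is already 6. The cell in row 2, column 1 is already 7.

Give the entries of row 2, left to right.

7 3 1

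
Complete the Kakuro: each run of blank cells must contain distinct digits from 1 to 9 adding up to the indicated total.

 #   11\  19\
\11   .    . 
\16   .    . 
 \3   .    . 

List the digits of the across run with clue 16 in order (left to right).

16 in 2 cells must be {7,9}; 3 in 2 cells must be {1,2}.
The 16 across and the 11 down share only 7, so R2C1 = 7.
R2C2 = 16 − 7 = 9 completes the 16 across.
Given what's placed, R3C1 must be 1 to fit the 3 across and 11 down.
R3C2 = 3 − 1 = 2 completes the 3 across.
R1C1 = 11 − 8 = 3 completes the 11 down.
R1C2 = 11 − 3 = 8 completes the 11 across.

7, 9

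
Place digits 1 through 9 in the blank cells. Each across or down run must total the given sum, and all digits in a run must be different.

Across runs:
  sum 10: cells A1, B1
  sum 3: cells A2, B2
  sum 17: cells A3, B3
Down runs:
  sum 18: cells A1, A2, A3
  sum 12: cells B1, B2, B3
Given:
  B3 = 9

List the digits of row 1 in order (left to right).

3 in 2 cells must be {1,2}; 17 in 2 cells must be {8,9}.
A3 = 17 − 9 = 8 completes the 17 across.
A2 = 1: the only remaining digit allowed by both the 3 across and the 18 down.
B2 = 3 − 1 = 2 completes the 3 across.
A1 = 18 − 9 = 9 completes the 18 down.
B1 = 10 − 9 = 1 completes the 10 across.

9, 1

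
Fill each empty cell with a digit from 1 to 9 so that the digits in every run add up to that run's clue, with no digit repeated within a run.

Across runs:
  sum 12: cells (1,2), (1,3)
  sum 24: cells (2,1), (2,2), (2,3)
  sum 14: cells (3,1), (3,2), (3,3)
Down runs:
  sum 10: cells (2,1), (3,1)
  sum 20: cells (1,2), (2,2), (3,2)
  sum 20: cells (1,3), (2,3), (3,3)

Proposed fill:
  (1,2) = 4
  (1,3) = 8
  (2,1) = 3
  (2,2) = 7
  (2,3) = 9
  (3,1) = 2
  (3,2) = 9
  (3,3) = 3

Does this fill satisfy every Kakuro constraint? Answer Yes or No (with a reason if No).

No — the across run (2,1)–(2,3) sums to 19, not 24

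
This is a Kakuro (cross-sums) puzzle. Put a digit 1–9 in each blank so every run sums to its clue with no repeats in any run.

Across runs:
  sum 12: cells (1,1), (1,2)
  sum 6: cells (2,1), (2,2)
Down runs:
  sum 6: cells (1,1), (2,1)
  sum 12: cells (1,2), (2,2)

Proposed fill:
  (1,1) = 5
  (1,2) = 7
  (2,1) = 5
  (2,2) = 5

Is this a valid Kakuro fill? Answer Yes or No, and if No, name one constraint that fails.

No — the across run (2,1)–(2,2) sums to 10, not 6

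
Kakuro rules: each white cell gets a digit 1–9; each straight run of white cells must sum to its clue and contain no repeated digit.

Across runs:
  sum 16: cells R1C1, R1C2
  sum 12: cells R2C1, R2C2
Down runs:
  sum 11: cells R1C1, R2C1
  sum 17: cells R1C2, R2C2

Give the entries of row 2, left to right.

4, 8

16 in 2 cells must be {7,9}; 17 in 2 cells must be {8,9}.
The 16 across and the 17 down share only 9, so R1C2 = 9.
R2C2 = 17 − 9 = 8 completes the 17 down.
R1C1 = 16 − 9 = 7 completes the 16 across.
R2C1 = 12 − 8 = 4 completes the 12 across.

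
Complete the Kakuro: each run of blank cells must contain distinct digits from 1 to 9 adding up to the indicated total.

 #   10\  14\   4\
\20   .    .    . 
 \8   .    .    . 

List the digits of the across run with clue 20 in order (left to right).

8 9 3

4 in 2 cells must be {1,3}.
The 20 across and the 4 down share only 3, so R1C3 = 3.
The 8 across and the 14 down share only 5, so R2C2 = 5.
R2C3 = 4 − 3 = 1 completes the 4 down.
R1C2 = 14 − 5 = 9 completes the 14 down.
R2C1 = 8 − 6 = 2 completes the 8 across.
R1C1 = 20 − 12 = 8 completes the 20 across.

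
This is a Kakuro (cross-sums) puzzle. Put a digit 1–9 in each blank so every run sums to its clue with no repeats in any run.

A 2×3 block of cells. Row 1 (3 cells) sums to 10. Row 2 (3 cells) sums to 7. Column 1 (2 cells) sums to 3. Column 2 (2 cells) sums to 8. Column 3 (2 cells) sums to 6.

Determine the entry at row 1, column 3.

2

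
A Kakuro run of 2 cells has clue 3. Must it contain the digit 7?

No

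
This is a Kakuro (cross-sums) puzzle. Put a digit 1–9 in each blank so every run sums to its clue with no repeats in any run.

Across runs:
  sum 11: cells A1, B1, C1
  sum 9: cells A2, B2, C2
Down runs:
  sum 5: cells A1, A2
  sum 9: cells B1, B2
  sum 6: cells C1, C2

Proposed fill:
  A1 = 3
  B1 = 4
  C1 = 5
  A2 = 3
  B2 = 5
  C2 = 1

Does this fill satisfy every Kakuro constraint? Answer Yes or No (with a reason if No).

No — the down run A1–A2 sums to 6, not 5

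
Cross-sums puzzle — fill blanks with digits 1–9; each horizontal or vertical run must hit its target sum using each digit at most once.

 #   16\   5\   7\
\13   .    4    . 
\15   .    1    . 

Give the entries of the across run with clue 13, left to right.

7, 4, 2

16 in 2 cells must be {7,9}.
R1C1 = 7: the only remaining digit allowed by both the 13 across and the 16 down.
R1C3 = 13 − 11 = 2 completes the 13 across.
R2C1 = 16 − 7 = 9 completes the 16 down.
R2C3 = 15 − 10 = 5 completes the 15 across.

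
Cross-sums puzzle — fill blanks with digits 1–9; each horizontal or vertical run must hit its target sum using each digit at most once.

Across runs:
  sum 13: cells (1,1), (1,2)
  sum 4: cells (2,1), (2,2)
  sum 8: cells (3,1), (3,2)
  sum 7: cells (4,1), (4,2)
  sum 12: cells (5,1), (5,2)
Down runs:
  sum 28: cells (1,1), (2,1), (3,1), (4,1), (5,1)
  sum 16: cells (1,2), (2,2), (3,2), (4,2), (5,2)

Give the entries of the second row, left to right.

3, 1

4 in 2 cells must be {1,3}; 16 in 5 cells must be {1,2,3,4,6}.
Nothing is forced directly, so branch on (1,2), whose candidates are 4 or 6. If (1,2) = 4: that forces (1,1) = 9, (5,2) = 3, (2,2) = 1, after which (5,1) would have to be in {9} for the 12 across but in {1,2,3,4,5,6,7,8} for the 28 down — contradiction. So (1,2) = 6.
(1,1) = 13 − 6 = 7 completes the 13 across.
Nothing is forced directly, so branch on (2,1), whose candidates are 1 or 3. If (2,1) = 1: that forces (2,2) = 3, (5,2) = 4, (5,1) = 8, (3,1) = 3, after which (3,2) would have to be in {5} for the 8 across but in {1,2} for the 16 down — contradiction. So (2,1) = 3.
(2,2) = 4 − 3 = 1 completes the 4 across.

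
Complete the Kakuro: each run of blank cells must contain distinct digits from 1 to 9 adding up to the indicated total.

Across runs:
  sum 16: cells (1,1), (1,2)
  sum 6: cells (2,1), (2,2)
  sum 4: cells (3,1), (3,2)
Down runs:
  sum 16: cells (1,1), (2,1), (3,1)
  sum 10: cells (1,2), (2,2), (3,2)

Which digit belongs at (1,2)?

16 in 2 cells must be {7,9}; 4 in 2 cells must be {1,3}.
The 16 across and the 10 down share only 7, so (1,2) = 7.
Given what's placed, (3,2) must be 1 to fit the 4 across and 10 down.
(1,1) = 16 − 7 = 9 completes the 16 across.
(2,2) = 10 − 8 = 2 completes the 10 down.
(3,1) = 4 − 1 = 3 completes the 4 across.
(2,1) = 6 − 2 = 4 completes the 6 across.

7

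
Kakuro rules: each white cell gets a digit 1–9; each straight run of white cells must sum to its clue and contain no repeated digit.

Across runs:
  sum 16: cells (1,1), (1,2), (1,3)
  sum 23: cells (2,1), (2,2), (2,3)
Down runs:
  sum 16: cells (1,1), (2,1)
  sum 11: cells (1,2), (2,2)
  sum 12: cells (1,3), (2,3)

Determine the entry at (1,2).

5

23 in 3 cells must be {6,8,9}; 16 in 2 cells must be {7,9}.
The 23 across and the 16 down share only 9, so (2,1) = 9.
Given what's placed, (2,3) must be 8 to fit the 23 across and 12 down.
(1,1) = 16 − 9 = 7 completes the 16 down.
(1,3) = 12 − 8 = 4 completes the 12 down.
(2,2) = 23 − 17 = 6 completes the 23 across.
(1,2) = 16 − 11 = 5 completes the 16 across.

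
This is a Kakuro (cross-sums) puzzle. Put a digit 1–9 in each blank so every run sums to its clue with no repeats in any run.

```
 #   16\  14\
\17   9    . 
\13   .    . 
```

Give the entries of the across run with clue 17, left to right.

9 8

17 in 2 cells must be {8,9}; 16 in 2 cells must be {7,9}.
R1C2 = 17 − 9 = 8 completes the 17 across.
R2C1 = 16 − 9 = 7 completes the 16 down.
R2C2 = 13 − 7 = 6 completes the 13 across.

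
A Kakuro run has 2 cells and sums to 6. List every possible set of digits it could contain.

{1,5}; {2,4}

2 distinct digits from 1–9 sum between 3 and 17.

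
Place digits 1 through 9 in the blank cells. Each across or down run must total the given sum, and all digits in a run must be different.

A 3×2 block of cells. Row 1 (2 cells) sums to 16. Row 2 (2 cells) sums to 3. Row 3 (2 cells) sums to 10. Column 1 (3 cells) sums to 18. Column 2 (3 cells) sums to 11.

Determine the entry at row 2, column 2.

1

16 in 2 cells must be {7,9}; 3 in 2 cells must be {1,2}.
The 16 across and the 11 down share only 7, so (1,2) = 7.
Given what's placed, (2,2) must be 1 to fit the 3 across and 11 down.
(3,2) = 11 − 8 = 3 completes the 11 down.
(1,1) = 16 − 7 = 9 completes the 16 across.
(2,1) = 3 − 1 = 2 completes the 3 across.
(3,1) = 10 − 3 = 7 completes the 10 across.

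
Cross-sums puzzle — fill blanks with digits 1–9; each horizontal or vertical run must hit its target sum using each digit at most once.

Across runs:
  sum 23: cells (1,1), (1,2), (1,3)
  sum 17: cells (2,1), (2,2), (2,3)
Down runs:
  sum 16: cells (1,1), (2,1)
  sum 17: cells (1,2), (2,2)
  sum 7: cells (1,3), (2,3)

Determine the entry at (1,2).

23 in 3 cells must be {6,8,9}; 16 in 2 cells must be {7,9}; 17 in 2 cells must be {8,9}.
The 23 across and the 16 down share only 9, so (1,1) = 9.
Given what's placed, (1,2) must be 8 to fit the 23 across and 17 down.
(1,3) = 23 − 17 = 6 completes the 23 across.
(2,1) = 16 − 9 = 7 completes the 16 down.
(2,2) = 17 − 8 = 9 completes the 17 down.
(2,3) = 17 − 16 = 1 completes the 17 across.

8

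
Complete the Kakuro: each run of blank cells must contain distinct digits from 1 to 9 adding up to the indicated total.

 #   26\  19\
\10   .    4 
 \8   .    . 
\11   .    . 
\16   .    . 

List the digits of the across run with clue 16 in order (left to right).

16 in 2 cells must be {7,9}.
R1C1 = 10 − 4 = 6 completes the 10 across.
Nothing is forced directly, so branch on R4C1, whose candidates are 7 or 9. If R4C1 = 7: that forces R2C1 = 5, R2C2 = 3, R3C1 = 8, after which R3C2 would have to be in {3} for the 11 across but in {5,7} for the 19 down — contradiction. So R4C1 = 9.
R4C2 = 16 − 9 = 7 completes the 16 across.
No cell is forced outright now. R2C1 can only be 3 or 7 (the digits allowed by both its 8 across and its 26 down). If R2C1 = 7: then R2C2 would have to be in {1} for the 8 across but in {2,3,5,6} for the 19 down — contradiction. So R2C1 = 3.
R2C2 = 8 − 3 = 5 completes the 8 across.
R3C1 = 26 − 18 = 8 completes the 26 down.
R3C2 = 11 − 8 = 3 completes the 11 across.

9, 7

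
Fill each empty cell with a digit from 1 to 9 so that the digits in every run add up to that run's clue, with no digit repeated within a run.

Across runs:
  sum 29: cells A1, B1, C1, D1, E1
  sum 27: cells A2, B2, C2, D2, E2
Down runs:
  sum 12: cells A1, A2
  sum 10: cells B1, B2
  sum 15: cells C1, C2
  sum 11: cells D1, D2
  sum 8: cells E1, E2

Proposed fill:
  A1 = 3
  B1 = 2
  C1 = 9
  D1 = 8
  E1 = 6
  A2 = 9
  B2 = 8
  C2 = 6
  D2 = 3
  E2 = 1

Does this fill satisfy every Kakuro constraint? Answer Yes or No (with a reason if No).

No — the across run A1–E1 sums to 28, not 29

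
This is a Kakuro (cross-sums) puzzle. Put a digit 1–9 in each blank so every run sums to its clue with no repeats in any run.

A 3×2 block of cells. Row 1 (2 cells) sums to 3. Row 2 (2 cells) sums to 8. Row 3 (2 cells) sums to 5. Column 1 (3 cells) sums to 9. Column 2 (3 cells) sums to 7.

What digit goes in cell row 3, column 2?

4

3 in 2 cells must be {1,2}; 7 in 3 cells must be {1,2,4}.
Nothing is forced directly, so branch on (2,2), whose candidates are 1 or 2. If (2,2) = 1: that forces (1,2) = 2, after which (2,1) would have to be in {7} for the 8 across but in {1,2,3,4,5,6} for the 9 down — contradiction. So (2,2) = 2.
Given what's placed, (1,2) must be 1 to fit the 3 across and 7 down.
(2,1) = 8 − 2 = 6 completes the 8 across.
(3,2) = 7 − 3 = 4 completes the 7 down.
(1,1) = 3 − 1 = 2 completes the 3 across.
(3,1) = 5 − 4 = 1 completes the 5 across.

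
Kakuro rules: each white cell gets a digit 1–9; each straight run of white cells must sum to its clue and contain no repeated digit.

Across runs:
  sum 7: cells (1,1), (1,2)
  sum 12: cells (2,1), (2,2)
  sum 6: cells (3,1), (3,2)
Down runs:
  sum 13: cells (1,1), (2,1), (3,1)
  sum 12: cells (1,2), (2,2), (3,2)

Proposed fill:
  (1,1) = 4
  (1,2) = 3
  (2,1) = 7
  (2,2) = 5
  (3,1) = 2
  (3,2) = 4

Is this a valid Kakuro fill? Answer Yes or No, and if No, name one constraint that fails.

Yes

Across: 4+3=7; 7+5=12; 2+4=6. Down: 4+7+2=13; 3+5+4=12. No digit repeats within any run.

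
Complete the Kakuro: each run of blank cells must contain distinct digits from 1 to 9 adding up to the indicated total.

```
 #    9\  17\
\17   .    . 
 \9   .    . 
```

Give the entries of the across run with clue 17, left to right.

8, 9

17 in 2 cells must be {8,9}.
The 17 across and the 9 down share only 8, so R1C1 = 8.
R1C2 = 17 − 8 = 9 completes the 17 across.
R2C1 = 9 − 8 = 1 completes the 9 down.
R2C2 = 9 − 1 = 8 completes the 9 across.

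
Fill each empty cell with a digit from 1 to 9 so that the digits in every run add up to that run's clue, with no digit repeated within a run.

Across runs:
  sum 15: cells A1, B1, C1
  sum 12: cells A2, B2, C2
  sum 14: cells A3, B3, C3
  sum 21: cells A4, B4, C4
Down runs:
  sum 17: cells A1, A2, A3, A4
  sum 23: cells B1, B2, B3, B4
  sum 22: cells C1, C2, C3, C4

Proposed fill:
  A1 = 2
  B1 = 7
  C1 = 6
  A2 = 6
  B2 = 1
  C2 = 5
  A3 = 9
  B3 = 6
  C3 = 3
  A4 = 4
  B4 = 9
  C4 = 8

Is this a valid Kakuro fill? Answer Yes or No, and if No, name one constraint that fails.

No — the down run A1–A4 sums to 21, not 17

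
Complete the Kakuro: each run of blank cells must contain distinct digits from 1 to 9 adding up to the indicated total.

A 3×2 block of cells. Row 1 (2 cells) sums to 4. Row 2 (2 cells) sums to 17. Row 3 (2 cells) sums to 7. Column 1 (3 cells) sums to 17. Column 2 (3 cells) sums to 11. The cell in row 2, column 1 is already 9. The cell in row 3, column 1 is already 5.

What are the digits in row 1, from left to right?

3 1

4 in 2 cells must be {1,3}; 17 in 2 cells must be {8,9}.
(1,1) = 17 − 14 = 3 completes the 17 down.
(1,2) = 4 − 3 = 1 completes the 4 across.
(2,2) = 17 − 9 = 8 completes the 17 across.
(3,2) = 7 − 5 = 2 completes the 7 across.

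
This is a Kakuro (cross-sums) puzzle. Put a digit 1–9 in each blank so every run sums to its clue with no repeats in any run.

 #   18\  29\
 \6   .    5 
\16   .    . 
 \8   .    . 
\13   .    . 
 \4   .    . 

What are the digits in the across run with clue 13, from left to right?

5, 8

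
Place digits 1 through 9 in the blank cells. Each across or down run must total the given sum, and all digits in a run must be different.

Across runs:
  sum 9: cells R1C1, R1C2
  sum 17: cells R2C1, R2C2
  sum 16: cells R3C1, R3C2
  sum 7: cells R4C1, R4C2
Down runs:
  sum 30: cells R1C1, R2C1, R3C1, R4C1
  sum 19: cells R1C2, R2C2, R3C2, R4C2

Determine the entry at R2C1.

17 in 2 cells must be {8,9}; 16 in 2 cells must be {7,9}; 30 in 4 cells must be {6,7,8,9}.
Only 6 fits R4C1 under both its across sum 7 and down sum 30.
R4C2 = 7 − 6 = 1 completes the 7 across.
Nothing is forced directly, so branch on R1C1, whose candidates are 7 or 8. If R1C1 = 8: then R1C2 would have to be in {1} for the 9 across but in {2,3,4,5,6,7,8,9} for the 19 down — contradiction. So R1C1 = 7.
R1C2 = 9 − 7 = 2 completes the 9 across.
R2C2 = 9: the only remaining digit allowed by both the 17 across and the 19 down.
Given what's placed, R3C1 must be 9 to fit the 16 across and 30 down.
R3C2 = 16 − 9 = 7 completes the 16 across.
R2C1 = 17 − 9 = 8 completes the 17 across.

8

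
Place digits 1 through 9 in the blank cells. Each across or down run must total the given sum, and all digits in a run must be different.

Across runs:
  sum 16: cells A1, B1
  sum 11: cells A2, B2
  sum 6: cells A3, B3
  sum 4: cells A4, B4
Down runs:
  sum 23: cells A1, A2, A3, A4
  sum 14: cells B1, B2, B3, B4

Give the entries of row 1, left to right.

9 7

16 in 2 cells must be {7,9}; 4 in 2 cells must be {1,3}.
Only 7 fits B1 under both its across sum 16 and down sum 14.
Given what's placed, B4 must be 1 to fit the 4 across and 14 down.
A1 = 16 − 7 = 9 completes the 16 across.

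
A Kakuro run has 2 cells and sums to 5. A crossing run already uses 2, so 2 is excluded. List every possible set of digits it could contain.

2 distinct digits from 1–9 sum between 3 and 17.
Dropping sets that contain 2.
Only one set works: {1,4}.

{1,4}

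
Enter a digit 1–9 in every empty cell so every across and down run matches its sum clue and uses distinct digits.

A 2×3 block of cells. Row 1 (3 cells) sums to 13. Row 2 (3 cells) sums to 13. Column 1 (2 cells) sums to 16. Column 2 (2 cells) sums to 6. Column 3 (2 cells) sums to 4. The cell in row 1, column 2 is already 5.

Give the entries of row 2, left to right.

9, 1, 3

16 in 2 cells must be {7,9}; 4 in 2 cells must be {1,3}.
Given what's placed, (1,1) must be 7 to fit the 13 across and 16 down.
(1,3) = 13 − 12 = 1 completes the 13 across.
(2,1) = 16 − 7 = 9 completes the 16 down.
(2,2) = 6 − 5 = 1 completes the 6 down.
(2,3) = 13 − 10 = 3 completes the 13 across.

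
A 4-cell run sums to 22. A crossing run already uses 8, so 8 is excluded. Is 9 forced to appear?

Counterexample: {4,5,6,7} sums to 22 under that restriction without using 9.

No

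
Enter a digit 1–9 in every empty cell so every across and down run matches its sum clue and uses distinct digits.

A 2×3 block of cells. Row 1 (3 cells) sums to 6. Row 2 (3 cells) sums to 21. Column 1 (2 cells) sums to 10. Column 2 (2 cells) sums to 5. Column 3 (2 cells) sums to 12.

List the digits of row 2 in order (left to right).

6 in 3 cells must be {1,2,3}.
The 6 across and the 12 down share only 3, so (1,3) = 3.
The 21 across and the 5 down share only 4, so (2,2) = 4.
(2,3) = 12 − 3 = 9 completes the 12 down.
(1,2) = 5 − 4 = 1 completes the 5 down.
(2,1) = 21 − 13 = 8 completes the 21 across.
(1,1) = 6 − 4 = 2 completes the 6 across.

8 4 9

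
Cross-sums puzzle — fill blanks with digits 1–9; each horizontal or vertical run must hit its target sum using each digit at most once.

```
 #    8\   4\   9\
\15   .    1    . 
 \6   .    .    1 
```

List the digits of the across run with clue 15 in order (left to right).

6 in 3 cells must be {1,2,3}; 4 in 2 cells must be {1,3}.
R1C3 = 9 − 1 = 8 completes the 9 down.
R2C2 = 4 − 1 = 3 completes the 4 down.
R1C1 = 15 − 9 = 6 completes the 15 across.
R2C1 = 6 − 4 = 2 completes the 6 across.

6, 1, 8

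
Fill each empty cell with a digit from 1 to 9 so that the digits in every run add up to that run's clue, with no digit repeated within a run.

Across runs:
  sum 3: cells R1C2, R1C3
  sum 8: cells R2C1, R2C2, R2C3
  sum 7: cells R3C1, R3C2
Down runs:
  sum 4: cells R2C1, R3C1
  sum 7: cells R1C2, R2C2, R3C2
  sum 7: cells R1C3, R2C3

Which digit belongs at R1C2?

1

3 in 2 cells must be {1,2}; 4 in 2 cells must be {1,3}; 7 in 3 cells must be {1,2,4}.
Nothing is forced directly, so branch on R1C2, whose candidates are 1 or 2. If R1C2 = 2: that forces R1C3 = 1, after which R2C3 would have to be in {1,2,3,4,5} for the 8 across but in {6} for the 7 down — contradiction. So R1C2 = 1.
R1C3 = 3 − 1 = 2 completes the 3 across.
R2C3 = 7 − 2 = 5 completes the 7 down.
R2C1 = 1: the only remaining digit allowed by both the 8 across and the 4 down.
R2C2 = 8 − 6 = 2 completes the 8 across.
R3C1 = 4 − 1 = 3 completes the 4 down.
R3C2 = 7 − 3 = 4 completes the 7 across.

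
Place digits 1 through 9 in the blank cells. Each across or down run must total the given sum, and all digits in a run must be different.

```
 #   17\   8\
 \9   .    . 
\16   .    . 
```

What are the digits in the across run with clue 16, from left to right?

9, 7

16 in 2 cells must be {7,9}; 17 in 2 cells must be {8,9}.
The 9 across and the 17 down share only 8, so R1C1 = 8.
R1C2 = 9 − 8 = 1 completes the 9 across.
R2C1 = 17 − 8 = 9 completes the 17 down.
R2C2 = 16 − 9 = 7 completes the 16 across.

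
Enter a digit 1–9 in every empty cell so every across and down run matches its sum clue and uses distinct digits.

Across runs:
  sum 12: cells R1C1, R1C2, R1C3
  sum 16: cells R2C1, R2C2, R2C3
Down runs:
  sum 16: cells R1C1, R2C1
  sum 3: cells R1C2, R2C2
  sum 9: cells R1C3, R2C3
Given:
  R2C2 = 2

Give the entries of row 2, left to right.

9, 2, 5

16 in 2 cells must be {7,9}; 3 in 2 cells must be {1,2}.
R1C2 = 3 − 2 = 1 completes the 3 down.
R2C1 = 9: the only remaining digit allowed by both the 16 across and the 16 down.
R2C3 = 16 − 11 = 5 completes the 16 across.
R1C1 = 16 − 9 = 7 completes the 16 down.
R1C3 = 12 − 8 = 4 completes the 12 across.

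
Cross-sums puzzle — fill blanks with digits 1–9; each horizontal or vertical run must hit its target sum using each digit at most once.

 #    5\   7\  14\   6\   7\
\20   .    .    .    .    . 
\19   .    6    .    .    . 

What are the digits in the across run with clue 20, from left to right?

R1C2 = 7 − 6 = 1 completes the 7 down.
R2C3 = 5: the only remaining digit allowed by both the 19 across and the 14 down.
R1C3 = 14 − 5 = 9 completes the 14 down.
Nothing is forced directly, so branch on R1C1, whose candidates are 2 or 3. If R1C1 = 3: then R2C1 would have to be in {1,3,4} for the 19 across but in {2} for the 5 down — contradiction. So R1C1 = 2.
Given what's placed, R1C4 must be 5 to fit the 20 across and 6 down.
R1C5 = 20 − 17 = 3 completes the 20 across.

2, 1, 9, 5, 3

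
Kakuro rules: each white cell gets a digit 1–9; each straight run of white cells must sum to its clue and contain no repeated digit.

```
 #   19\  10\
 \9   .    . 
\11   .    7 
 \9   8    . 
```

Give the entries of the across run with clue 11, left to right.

R2C1 = 11 − 7 = 4 completes the 11 across.
R3C2 = 9 − 8 = 1 completes the 9 across.
R1C1 = 19 − 12 = 7 completes the 19 down.
R1C2 = 9 − 7 = 2 completes the 9 across.

4, 7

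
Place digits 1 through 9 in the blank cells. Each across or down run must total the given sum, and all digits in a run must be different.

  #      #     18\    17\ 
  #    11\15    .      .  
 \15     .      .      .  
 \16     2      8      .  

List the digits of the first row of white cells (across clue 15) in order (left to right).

R2C1 = 11 − 2 = 9 completes the 11 down.
R3C3 = 16 − 10 = 6 completes the 16 across.
No cell is forced outright now. R2C2 can only be 1 or 4 (the digits allowed by both its 15 across and its 18 down). If R2C2 = 1: that forces R1C2 = 9, after which R1C3 would have to be in {6} for the 15 across but in {2,3,4,7,8,9} for the 17 down — contradiction. So R2C2 = 4.
R1C2 = 18 − 12 = 6 completes the 18 down.
R1C3 = 15 − 6 = 9 completes the 15 across.
R2C3 = 15 − 13 = 2 completes the 15 across.

6 9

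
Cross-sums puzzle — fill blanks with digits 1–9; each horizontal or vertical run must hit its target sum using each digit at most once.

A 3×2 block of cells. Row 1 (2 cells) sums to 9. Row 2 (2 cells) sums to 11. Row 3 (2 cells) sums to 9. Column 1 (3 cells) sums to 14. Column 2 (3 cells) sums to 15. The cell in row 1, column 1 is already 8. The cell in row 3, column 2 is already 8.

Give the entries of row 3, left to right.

(1,2) = 9 − 8 = 1 completes the 9 across.
(2,2) = 15 − 9 = 6 completes the 15 down.
(3,1) = 9 − 8 = 1 completes the 9 across.
(2,1) = 11 − 6 = 5 completes the 11 across.

1, 8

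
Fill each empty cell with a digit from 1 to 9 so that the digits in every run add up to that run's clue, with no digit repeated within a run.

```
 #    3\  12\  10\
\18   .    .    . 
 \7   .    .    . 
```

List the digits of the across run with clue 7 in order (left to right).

7 in 3 cells must be {1,2,4}; 3 in 2 cells must be {1,2}.
The 7 across and the 12 down share only 4, so R2C2 = 4.
R1C2 = 12 − 4 = 8 completes the 12 down.
Given what's placed, R1C1 must be 1 to fit the 18 across and 3 down.
R1C3 = 18 − 9 = 9 completes the 18 across.
R2C1 = 3 − 1 = 2 completes the 3 down.
R2C3 = 7 − 6 = 1 completes the 7 across.

2, 4, 1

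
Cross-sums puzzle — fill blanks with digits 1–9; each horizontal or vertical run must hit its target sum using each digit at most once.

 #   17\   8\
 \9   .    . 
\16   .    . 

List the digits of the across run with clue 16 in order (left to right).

16 in 2 cells must be {7,9}; 17 in 2 cells must be {8,9}.
The 9 across and the 17 down share only 8, so R1C1 = 8.
R1C2 = 9 − 8 = 1 completes the 9 across.
R2C1 = 17 − 8 = 9 completes the 17 down.
R2C2 = 16 − 9 = 7 completes the 16 across.

9, 7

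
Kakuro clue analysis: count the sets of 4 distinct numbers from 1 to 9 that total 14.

4 distinct digits from 1–9 sum between 10 and 30.
Enumerating: {1,2,3,8}, {1,2,4,7}, {1,2,5,6}, {1,3,4,6}, {2,3,4,5}.

5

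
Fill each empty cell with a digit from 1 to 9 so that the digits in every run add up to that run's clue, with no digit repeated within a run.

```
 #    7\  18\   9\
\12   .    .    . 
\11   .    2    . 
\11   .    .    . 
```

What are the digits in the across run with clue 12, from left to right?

2 9 1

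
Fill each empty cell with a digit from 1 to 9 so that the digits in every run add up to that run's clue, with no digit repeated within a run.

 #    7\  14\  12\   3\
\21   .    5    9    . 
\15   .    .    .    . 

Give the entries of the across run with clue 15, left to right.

3 in 2 cells must be {1,2}.
Given what's placed, R1C4 must be 1 to fit the 21 across and 3 down.
R2C2 = 14 − 5 = 9 completes the 14 down.
R2C3 = 12 − 9 = 3 completes the 12 down.
R2C4 = 3 − 1 = 2 completes the 3 down.
R1C1 = 21 − 15 = 6 completes the 21 across.
R2C1 = 15 − 14 = 1 completes the 15 across.

1 9 3 2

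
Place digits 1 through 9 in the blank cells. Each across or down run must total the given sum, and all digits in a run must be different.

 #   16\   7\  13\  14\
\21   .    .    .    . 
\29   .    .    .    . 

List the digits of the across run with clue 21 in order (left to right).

29 in 4 cells must be {5,7,8,9}; 16 in 2 cells must be {7,9}.
Only 5 fits R2C2 under both its across sum 29 and down sum 7.
R1C2 = 7 − 5 = 2 completes the 7 down.
Nothing is forced directly, so branch on R1C1, whose candidates are 7 or 9. If R1C1 = 7: that forces R2C1 = 9, R2C4 = 8, after which R1C4 would have to be in {3,4,8,9} for the 21 across but in {6} for the 14 down — contradiction. So R1C1 = 9.
R1C4 = 6: the only remaining digit allowed by both the 21 across and the 14 down.
R2C1 = 16 − 9 = 7 completes the 16 down.
R2C4 = 14 − 6 = 8 completes the 14 down.
R1C3 = 21 − 17 = 4 completes the 21 across.

9 2 4 6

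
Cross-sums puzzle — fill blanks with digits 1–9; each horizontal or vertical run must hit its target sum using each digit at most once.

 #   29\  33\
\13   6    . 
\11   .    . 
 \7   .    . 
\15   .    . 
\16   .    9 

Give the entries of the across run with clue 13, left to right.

16 in 2 cells must be {7,9}.
R1C2 = 13 − 6 = 7 completes the 13 across.

6 7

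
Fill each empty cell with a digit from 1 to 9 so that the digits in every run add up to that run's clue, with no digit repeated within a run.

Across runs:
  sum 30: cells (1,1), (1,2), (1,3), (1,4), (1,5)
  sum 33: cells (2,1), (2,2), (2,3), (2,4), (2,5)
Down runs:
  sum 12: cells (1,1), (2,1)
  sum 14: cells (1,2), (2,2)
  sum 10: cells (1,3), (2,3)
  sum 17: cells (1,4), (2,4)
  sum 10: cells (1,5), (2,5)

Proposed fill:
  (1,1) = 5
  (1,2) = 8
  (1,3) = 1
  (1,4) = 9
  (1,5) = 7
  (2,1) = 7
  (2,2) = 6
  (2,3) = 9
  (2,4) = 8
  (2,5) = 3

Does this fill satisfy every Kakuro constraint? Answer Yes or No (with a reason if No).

Across: 5+8+1+9+7=30; 7+6+9+8+3=33. Down: 5+7=12; 8+6=14; 1+9=10; 9+8=17; 7+3=10. No digit repeats within any run.

Yes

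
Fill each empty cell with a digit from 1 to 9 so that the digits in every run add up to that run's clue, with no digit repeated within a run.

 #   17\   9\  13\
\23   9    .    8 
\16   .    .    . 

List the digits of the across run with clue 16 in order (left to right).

8, 3, 5

23 in 3 cells must be {6,8,9}; 17 in 2 cells must be {8,9}.
R1C2 = 23 − 17 = 6 completes the 23 across.
R2C1 = 17 − 9 = 8 completes the 17 down.
R2C2 = 9 − 6 = 3 completes the 9 down.
R2C3 = 16 − 11 = 5 completes the 16 across.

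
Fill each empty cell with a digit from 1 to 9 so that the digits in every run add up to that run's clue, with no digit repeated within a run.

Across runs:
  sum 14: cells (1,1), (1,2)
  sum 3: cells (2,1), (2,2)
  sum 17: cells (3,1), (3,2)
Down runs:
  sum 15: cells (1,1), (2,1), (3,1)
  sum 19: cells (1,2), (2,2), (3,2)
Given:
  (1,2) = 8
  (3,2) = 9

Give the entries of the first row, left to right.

3 in 2 cells must be {1,2}; 17 in 2 cells must be {8,9}.
(1,1) = 14 − 8 = 6 completes the 14 across.
(2,2) = 19 − 17 = 2 completes the 19 down.
(3,1) = 17 − 9 = 8 completes the 17 across.
(2,1) = 3 − 2 = 1 completes the 3 across.

6, 8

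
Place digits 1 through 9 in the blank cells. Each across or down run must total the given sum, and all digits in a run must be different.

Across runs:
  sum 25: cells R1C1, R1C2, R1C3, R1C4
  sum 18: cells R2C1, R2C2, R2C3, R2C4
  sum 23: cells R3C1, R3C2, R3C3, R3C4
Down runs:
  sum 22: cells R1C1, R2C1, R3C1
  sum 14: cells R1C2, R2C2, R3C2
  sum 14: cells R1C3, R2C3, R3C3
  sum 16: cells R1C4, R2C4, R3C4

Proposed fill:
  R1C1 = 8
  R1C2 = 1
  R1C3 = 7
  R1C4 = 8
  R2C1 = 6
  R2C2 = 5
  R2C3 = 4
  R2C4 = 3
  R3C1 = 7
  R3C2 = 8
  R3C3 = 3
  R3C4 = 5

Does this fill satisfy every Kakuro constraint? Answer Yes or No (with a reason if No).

No — the across run R1C1–R1C4 sums to 24, not 25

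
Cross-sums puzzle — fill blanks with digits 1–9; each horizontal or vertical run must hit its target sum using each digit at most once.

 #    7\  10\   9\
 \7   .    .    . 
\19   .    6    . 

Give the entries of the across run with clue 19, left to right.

7 in 3 cells must be {1,2,4}.
R1C2 = 10 − 6 = 4 completes the 10 down.
Nothing is forced directly, so branch on R2C1, whose candidates are 4 or 5. If R2C1 = 4: then R1C1 would have to be in {1,2} for the 7 across but in {3} for the 7 down — contradiction. So R2C1 = 5.
R1C1 = 7 − 5 = 2 completes the 7 down.
R1C3 = 7 − 6 = 1 completes the 7 across.
R2C3 = 19 − 11 = 8 completes the 19 across.

5, 6, 8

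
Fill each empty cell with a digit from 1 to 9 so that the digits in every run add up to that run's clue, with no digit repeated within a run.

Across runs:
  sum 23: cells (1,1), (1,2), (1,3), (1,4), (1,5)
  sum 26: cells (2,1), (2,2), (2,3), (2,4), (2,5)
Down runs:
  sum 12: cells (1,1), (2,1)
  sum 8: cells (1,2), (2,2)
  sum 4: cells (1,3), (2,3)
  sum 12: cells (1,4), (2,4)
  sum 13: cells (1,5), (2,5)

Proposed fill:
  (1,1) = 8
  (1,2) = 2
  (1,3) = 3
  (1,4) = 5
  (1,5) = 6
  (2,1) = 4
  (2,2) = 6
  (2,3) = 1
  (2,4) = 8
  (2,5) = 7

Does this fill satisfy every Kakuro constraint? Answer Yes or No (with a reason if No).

No — the across run (1,1)–(1,5) sums to 24, not 23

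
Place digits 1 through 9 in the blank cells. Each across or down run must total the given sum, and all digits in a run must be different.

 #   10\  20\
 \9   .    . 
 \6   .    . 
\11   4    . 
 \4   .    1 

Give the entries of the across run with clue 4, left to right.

3, 1

4 in 2 cells must be {1,3}; 10 in 4 cells must be {1,2,3,4}.
R3C2 = 11 − 4 = 7 completes the 11 across.
R4C1 = 4 − 1 = 3 completes the 4 across.
Given what's placed, R2C2 must be 4 to fit the 6 across and 20 down.
R1C2 = 20 − 12 = 8 completes the 20 down.
R2C1 = 6 − 4 = 2 completes the 6 across.
R1C1 = 9 − 8 = 1 completes the 9 across.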